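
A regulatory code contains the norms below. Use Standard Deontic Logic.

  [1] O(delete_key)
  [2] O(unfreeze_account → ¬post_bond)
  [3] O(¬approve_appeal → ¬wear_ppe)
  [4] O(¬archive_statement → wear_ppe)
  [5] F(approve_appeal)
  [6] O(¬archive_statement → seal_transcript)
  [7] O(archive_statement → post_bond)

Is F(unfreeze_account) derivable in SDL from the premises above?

Yes

Premise 5, F(approve_appeal), is equivalent to O(¬approve_appeal).
With premise 3, O(¬approve_appeal → ¬wear_ppe), the K-axiom yields O(¬wear_ppe).
The contrapositive of premise 4 (O(¬archive_statement → wear_ppe)) is O(¬wear_ppe → archive_statement), and O(¬wear_ppe) is already established, so O(archive_statement).
From O(archive_statement) and premise 7, O(archive_statement → post_bond), we obtain O(post_bond).
Premise 2, O(unfreeze_account → ¬post_bond), contraposes to O(post_bond → ¬unfreeze_account); with O(post_bond) we get O(¬unfreeze_account).
Premises 1, 6 do not contribute to this derivation.
So O(¬unfreeze_account) holds, i.e. F(unfreeze_account). The claim follows.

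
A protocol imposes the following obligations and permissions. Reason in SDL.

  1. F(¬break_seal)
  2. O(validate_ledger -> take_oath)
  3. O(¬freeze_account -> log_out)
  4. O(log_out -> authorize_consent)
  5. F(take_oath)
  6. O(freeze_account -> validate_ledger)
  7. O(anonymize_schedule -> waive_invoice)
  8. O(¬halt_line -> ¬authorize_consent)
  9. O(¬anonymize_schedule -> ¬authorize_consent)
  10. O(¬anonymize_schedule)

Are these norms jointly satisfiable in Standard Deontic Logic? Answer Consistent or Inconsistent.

Inconsistent

From premise 10 we have O(¬anonymize_schedule).
With premise 9, O(¬anonymize_schedule -> ¬authorize_consent), the K-axiom yields O(¬authorize_consent).
The contrapositive of premise 4 (O(log_out -> authorize_consent)) is O(¬authorize_consent -> ¬log_out), and O(¬authorize_consent) is already established, so O(¬log_out).
The contrapositive of premise 3 (O(¬freeze_account -> log_out)) is O(¬log_out -> freeze_account), and O(¬log_out) is already established, so O(freeze_account).
Applying K to premise 6 (O(freeze_account -> validate_ledger)) and O(freeze_account) yields O(validate_ledger).
With premise 2, O(validate_ledger -> take_oath), the K-axiom yields O(take_oath).
However, F(take_oath) at premise 5 amounts to O(¬take_oath).
We now have both O(take_oath) and O(¬take_oath) — take_oath is simultaneously obligatory and forbidden, violating the D-axiom.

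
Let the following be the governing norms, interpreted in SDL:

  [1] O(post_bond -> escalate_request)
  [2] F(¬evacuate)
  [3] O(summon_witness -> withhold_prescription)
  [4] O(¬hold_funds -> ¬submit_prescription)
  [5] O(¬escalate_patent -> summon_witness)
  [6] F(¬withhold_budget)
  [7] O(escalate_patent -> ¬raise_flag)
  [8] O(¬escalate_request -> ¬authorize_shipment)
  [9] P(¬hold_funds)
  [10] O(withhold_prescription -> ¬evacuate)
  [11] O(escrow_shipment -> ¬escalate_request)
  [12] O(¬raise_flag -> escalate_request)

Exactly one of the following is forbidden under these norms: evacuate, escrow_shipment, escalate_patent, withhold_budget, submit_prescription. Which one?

escrow_shipment

F(¬evacuate) at premise 2 means O(evacuate).
Premise 10 is O(withhold_prescription -> ¬evacuate); contrapositively O(evacuate -> ¬withhold_prescription). Since O(evacuate) holds, K gives O(¬withhold_prescription).
The contrapositive of premise 3 (O(summon_witness -> withhold_prescription)) is O(¬withhold_prescription -> ¬summon_witness), and O(¬withhold_prescription) is already established, so O(¬summon_witness).
The contrapositive of premise 5 (O(¬escalate_patent -> summon_witness)) is O(¬summon_witness -> escalate_patent), and O(¬summon_witness) is already established, so O(escalate_patent).
Premise 7 is O(escalate_patent -> ¬raise_flag); since O(escalate_patent), deontic closure gives O(¬raise_flag).
Premise 12 is O(¬raise_flag -> escalate_request); since O(¬raise_flag), deontic closure gives O(escalate_request).
Premise 11 is O(escrow_shipment -> ¬escalate_request); contrapositively O(escalate_request -> ¬escrow_shipment). Since O(escalate_request) holds, K gives O(¬escrow_shipment).
So O(¬escrow_shipment) holds, i.e. escrow_shipment is forbidden. None of the other listed options is forbidden under the premises.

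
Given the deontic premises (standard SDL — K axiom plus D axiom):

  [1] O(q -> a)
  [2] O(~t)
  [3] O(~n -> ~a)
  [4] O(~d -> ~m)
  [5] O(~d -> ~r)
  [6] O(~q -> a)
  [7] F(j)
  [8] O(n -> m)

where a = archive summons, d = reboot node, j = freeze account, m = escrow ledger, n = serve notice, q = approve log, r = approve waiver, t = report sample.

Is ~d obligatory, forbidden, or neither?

By case analysis on q: premise 1 gives O(q -> a) and premise 6 gives O(~q -> a), so O(a) either way.
Premise 3 is O(~n -> ~a); contrapositively O(a -> n). Since O(a) holds, K gives O(n).
With premise 8, O(n -> m), the K-axiom yields O(m).
Premise 4 is O(~d -> ~m); contrapositively O(m -> d). Since O(m) holds, K gives O(d).
Premises 2, 5, 7 do not contribute to this derivation.
Thus O(d), which is F(~d): ~d is forbidden.

Forbidden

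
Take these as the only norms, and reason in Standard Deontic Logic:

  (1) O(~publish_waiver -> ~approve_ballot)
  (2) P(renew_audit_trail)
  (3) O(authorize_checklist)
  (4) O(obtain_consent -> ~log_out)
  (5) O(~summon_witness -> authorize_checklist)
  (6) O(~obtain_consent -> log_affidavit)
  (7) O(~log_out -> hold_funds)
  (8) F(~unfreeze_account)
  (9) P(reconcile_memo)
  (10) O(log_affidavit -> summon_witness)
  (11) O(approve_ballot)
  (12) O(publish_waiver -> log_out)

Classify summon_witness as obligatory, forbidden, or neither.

Obligatory

Premise 11 states O(approve_ballot) outright.
Premise 1 is O(~publish_waiver -> ~approve_ballot); contrapositively O(approve_ballot -> publish_waiver). Since O(approve_ballot) holds, K gives O(publish_waiver).
Applying K to premise 12 (O(publish_waiver -> log_out)) and O(publish_waiver) yields O(log_out).
Premise 4 is O(obtain_consent -> ~log_out); contrapositively O(log_out -> ~obtain_consent). Since O(log_out) holds, K gives O(~obtain_consent).
Premise 6 is O(~obtain_consent -> log_affidavit); since O(~obtain_consent), deontic closure gives O(log_affidavit).
Premise 10 is O(log_affidavit -> summon_witness); since O(log_affidavit), deontic closure gives O(summon_witness).
Premises 2, 3, 5, 7, 8, 9 do not contribute to this derivation.
Hence summon_witness is obligatory.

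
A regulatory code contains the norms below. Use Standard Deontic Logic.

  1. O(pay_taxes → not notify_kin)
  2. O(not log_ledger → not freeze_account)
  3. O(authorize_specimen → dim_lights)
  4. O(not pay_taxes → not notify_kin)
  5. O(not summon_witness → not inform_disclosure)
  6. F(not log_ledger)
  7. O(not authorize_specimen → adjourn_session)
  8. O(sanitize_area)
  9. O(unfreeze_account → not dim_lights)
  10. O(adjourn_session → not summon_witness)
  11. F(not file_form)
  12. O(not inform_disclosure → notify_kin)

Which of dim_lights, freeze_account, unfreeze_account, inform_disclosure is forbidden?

Premises 4 and 1 are O(not pay_taxes → not notify_kin) and O(pay_taxes → not notify_kin); every ideal world satisfies not pay_taxes or pay_taxes, so in either case not notify_kin holds — hence O(not notify_kin).
Premise 12, O(not inform_disclosure → notify_kin), contraposes to O(not notify_kin → inform_disclosure); with O(not notify_kin) we get O(inform_disclosure).
The contrapositive of premise 5 (O(not summon_witness → not inform_disclosure)) is O(inform_disclosure → summon_witness), and O(inform_disclosure) is already established, so O(summon_witness).
Premise 10, O(adjourn_session → not summon_witness), contraposes to O(summon_witness → not adjourn_session); with O(summon_witness) we get O(not adjourn_session).
Premise 7 is O(not authorize_specimen → adjourn_session); contrapositively O(not adjourn_session → authorize_specimen). Since O(not adjourn_session) holds, K gives O(authorize_specimen).
From O(authorize_specimen) and premise 3, O(authorize_specimen → dim_lights), we obtain O(dim_lights).
Premise 9 is O(unfreeze_account → not dim_lights); contrapositively O(dim_lights → not unfreeze_account). Since O(dim_lights) holds, K gives O(not unfreeze_account).
So O(not unfreeze_account) holds, i.e. unfreeze_account is forbidden. None of the other listed options is forbidden under the premises.

unfreeze_account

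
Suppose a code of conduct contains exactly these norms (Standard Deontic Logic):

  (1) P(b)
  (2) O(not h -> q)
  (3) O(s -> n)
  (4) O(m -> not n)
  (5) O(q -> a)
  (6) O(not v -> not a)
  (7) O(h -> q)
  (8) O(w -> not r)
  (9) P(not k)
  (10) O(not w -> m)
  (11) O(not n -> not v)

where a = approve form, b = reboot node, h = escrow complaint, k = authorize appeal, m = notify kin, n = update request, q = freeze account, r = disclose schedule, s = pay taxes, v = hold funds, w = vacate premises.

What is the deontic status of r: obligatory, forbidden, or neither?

By case analysis on not h: premise 2 gives O(not h -> q) and premise 7 gives O(h -> q), so O(q) either way.
Applying K to premise 5 (O(q -> a)) and O(q) yields O(a).
The contrapositive of premise 6 (O(not v -> not a)) is O(a -> v), and O(a) is already established, so O(v).
Premise 11 is O(not n -> not v); contrapositively O(v -> n). Since O(v) holds, K gives O(n).
Premise 4, O(m -> not n), contraposes to O(n -> not m); with O(n) we get O(not m).
The contrapositive of premise 10 (O(not w -> m)) is O(not m -> w), and O(not m) is already established, so O(w).
Premise 8 is O(w -> not r); since O(w), deontic closure gives O(not r).
Premises 1, 3, 9 do not contribute to this derivation.
Thus O(not r), which is F(r): r is forbidden.

Forbidden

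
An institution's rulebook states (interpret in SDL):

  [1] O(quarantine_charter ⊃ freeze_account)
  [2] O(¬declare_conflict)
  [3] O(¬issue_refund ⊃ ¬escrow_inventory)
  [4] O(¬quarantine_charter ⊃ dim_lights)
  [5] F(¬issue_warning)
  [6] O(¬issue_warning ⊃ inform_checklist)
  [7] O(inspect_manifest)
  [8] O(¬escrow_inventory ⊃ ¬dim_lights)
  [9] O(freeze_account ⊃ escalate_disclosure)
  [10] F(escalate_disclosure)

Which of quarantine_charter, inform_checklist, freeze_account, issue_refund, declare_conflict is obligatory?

issue_refund

Premise 10, F(escalate_disclosure), is equivalent to O(¬escalate_disclosure).
Premise 9, O(freeze_account ⊃ escalate_disclosure), contraposes to O(¬escalate_disclosure ⊃ ¬freeze_account); with O(¬escalate_disclosure) we get O(¬freeze_account).
Premise 1, O(quarantine_charter ⊃ freeze_account), contraposes to O(¬freeze_account ⊃ ¬quarantine_charter); with O(¬freeze_account) we get O(¬quarantine_charter).
With premise 4, O(¬quarantine_charter ⊃ dim_lights), the K-axiom yields O(dim_lights).
The contrapositive of premise 8 (O(¬escrow_inventory ⊃ ¬dim_lights)) is O(dim_lights ⊃ escrow_inventory), and O(dim_lights) is already established, so O(escrow_inventory).
Premise 3 is O(¬issue_refund ⊃ ¬escrow_inventory); contrapositively O(escrow_inventory ⊃ issue_refund). Since O(escrow_inventory) holds, K gives O(issue_refund).
So O(issue_refund) holds — issue_refund is obligatory. None of the other listed options is made obligatory by any chain of premises.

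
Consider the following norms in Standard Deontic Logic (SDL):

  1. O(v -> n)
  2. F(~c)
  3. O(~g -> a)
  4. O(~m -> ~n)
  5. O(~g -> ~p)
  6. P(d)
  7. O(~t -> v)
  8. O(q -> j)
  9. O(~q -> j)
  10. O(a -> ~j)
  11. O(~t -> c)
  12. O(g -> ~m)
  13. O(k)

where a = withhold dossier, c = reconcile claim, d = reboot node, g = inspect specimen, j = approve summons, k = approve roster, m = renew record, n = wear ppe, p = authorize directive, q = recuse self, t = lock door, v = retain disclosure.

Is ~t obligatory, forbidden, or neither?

Forbidden

Premises 8 and 9 are O(q -> j) and O(~q -> j); every ideal world satisfies q or ~q, so in either case j holds — hence O(j).
The contrapositive of premise 10 (O(a -> ~j)) is O(j -> ~a), and O(j) is already established, so O(~a).
Premise 3, O(~g -> a), contraposes to O(~a -> g); with O(~a) we get O(g).
With premise 12, O(g -> ~m), the K-axiom yields O(~m).
From O(~m) and premise 4, O(~m -> ~n), we obtain O(~n).
Premise 1 is O(v -> n); contrapositively O(~n -> ~v). Since O(~n) holds, K gives O(~v).
Premise 7 is O(~t -> v); contrapositively O(~v -> t). Since O(~v) holds, K gives O(t).
Premises 2, 5, 6, 11, 13 do not contribute to this derivation.
Thus O(t), which is F(~t): ~t is forbidden.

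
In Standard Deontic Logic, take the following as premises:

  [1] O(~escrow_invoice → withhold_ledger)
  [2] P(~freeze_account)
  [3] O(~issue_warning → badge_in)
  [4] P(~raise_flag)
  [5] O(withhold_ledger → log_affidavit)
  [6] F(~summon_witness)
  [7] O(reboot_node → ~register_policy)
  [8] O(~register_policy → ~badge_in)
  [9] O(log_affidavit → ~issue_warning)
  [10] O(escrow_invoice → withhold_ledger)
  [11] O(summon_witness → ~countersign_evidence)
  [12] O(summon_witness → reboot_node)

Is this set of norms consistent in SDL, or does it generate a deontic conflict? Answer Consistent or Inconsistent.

Inconsistent

Premises 10 and 1 are O(escrow_invoice → withhold_ledger) and O(~escrow_invoice → withhold_ledger); every ideal world satisfies escrow_invoice or ~escrow_invoice, so in either case withhold_ledger holds — hence O(withhold_ledger).
From O(withhold_ledger) and premise 5, O(withhold_ledger → log_affidavit), we obtain O(log_affidavit).
Premise 9 is O(log_affidavit → ~issue_warning); since O(log_affidavit), deontic closure gives O(~issue_warning).
With premise 3, O(~issue_warning → badge_in), the K-axiom yields O(badge_in).
Premise 8 is O(~register_policy → ~badge_in); contrapositively O(badge_in → register_policy). Since O(badge_in) holds, K gives O(register_policy).
Premise 7 is O(reboot_node → ~register_policy); contrapositively O(register_policy → ~reboot_node). Since O(register_policy) holds, K gives O(~reboot_node).
The contrapositive of premise 12 (O(summon_witness → reboot_node)) is O(~reboot_node → ~summon_witness), and O(~reboot_node) is already established, so O(~summon_witness).
But premise 6, F(~summon_witness), means O(summon_witness).
We now have both O(~summon_witness) and O(summon_witness) — summon_witness is simultaneously obligatory and forbidden, violating the D-axiom.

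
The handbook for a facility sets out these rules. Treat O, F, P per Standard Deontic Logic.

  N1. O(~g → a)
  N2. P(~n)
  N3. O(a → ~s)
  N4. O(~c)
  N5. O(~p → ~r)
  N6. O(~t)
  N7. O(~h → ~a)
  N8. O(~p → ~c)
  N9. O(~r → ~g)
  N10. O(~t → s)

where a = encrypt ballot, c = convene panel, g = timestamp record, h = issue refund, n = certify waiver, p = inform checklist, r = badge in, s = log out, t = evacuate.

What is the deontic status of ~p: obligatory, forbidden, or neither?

From premise 6 we have O(~t).
Applying K to premise 10 (O(~t → s)) and O(~t) yields O(s).
Premise 3, O(a → ~s), contraposes to O(s → ~a); with O(s) we get O(~a).
Premise 1, O(~g → a), contraposes to O(~a → g); with O(~a) we get O(g).
Premise 9, O(~r → ~g), contraposes to O(g → r); with O(g) we get O(r).
Premise 5, O(~p → ~r), contraposes to O(r → p); with O(r) we get O(p).
Premises 2, 4, 7, 8 do not contribute to this derivation.
Thus O(p), which is F(~p): ~p is forbidden.

Forbidden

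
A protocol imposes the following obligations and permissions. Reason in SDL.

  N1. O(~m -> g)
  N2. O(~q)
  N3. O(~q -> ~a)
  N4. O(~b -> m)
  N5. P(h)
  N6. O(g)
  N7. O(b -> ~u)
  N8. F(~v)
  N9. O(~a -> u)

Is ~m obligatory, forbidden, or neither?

Premise 2 gives O(~q).
With premise 3, O(~q -> ~a), the K-axiom yields O(~a).
Applying K to premise 9 (O(~a -> u)) and O(~a) yields O(u).
Premise 7 is O(b -> ~u); contrapositively O(u -> ~b). Since O(u) holds, K gives O(~b).
Premise 4 is O(~b -> m); since O(~b), deontic closure gives O(m).
Premises 1, 5, 6, 8 do not contribute to this derivation.
Thus O(m), which is F(~m): ~m is forbidden.

Forbidden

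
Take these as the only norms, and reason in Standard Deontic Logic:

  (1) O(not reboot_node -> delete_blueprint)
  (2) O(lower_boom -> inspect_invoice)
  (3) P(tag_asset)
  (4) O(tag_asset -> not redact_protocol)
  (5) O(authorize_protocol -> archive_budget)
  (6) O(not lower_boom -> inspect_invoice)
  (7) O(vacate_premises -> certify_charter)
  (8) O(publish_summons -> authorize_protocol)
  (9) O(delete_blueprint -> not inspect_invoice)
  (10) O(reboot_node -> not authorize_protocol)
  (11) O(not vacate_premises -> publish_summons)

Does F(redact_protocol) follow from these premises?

No

Premise 4 is O(tag_asset -> not redact_protocol), but O(tag_asset) is not derivable from the premises (the permission P(tag_asset) asserts only not O(not tag_asset), not O(tag_asset)), so it does not yield O(not redact_protocol).
No other premise forces O(not redact_protocol). An ideal world satisfying every premise can still have redact_protocol true, so F(redact_protocol) is not derivable.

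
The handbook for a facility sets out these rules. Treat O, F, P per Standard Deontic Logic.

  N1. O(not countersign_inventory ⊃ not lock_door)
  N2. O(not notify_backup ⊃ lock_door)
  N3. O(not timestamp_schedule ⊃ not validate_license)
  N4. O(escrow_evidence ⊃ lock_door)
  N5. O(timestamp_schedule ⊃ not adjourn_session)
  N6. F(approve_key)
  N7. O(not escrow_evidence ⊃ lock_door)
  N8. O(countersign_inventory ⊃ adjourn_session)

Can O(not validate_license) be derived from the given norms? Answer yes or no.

By case analysis on not escrow_evidence: premise 7 gives O(not escrow_evidence ⊃ lock_door) and premise 4 gives O(escrow_evidence ⊃ lock_door), so O(lock_door) either way.
The contrapositive of premise 1 (O(not countersign_inventory ⊃ not lock_door)) is O(lock_door ⊃ countersign_inventory), and O(lock_door) is already established, so O(countersign_inventory).
With premise 8, O(countersign_inventory ⊃ adjourn_session), the K-axiom yields O(adjourn_session).
Premise 5, O(timestamp_schedule ⊃ not adjourn_session), contraposes to O(adjourn_session ⊃ not timestamp_schedule); with O(adjourn_session) we get O(not timestamp_schedule).
With premise 3, O(not timestamp_schedule ⊃ not validate_license), the K-axiom yields O(not validate_license).
Premises 2, 6 do not contribute to this derivation.
So O(not validate_license) follows.

Yes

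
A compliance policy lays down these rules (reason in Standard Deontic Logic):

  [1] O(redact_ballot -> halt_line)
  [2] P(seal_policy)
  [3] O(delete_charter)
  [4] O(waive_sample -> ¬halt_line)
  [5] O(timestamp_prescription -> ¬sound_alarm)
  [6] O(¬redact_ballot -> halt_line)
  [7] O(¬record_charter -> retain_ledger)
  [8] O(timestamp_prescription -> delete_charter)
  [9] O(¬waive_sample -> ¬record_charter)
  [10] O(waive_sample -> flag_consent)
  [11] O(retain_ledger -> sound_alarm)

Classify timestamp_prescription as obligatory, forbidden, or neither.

Forbidden

Premises 1 and 6 are O(redact_ballot -> halt_line) and O(¬redact_ballot -> halt_line); every ideal world satisfies redact_ballot or ¬redact_ballot, so in either case halt_line holds — hence O(halt_line).
Premise 4, O(waive_sample -> ¬halt_line), contraposes to O(halt_line -> ¬waive_sample); with O(halt_line) we get O(¬waive_sample).
With premise 9, O(¬waive_sample -> ¬record_charter), the K-axiom yields O(¬record_charter).
From O(¬record_charter) and premise 7, O(¬record_charter -> retain_ledger), we obtain O(retain_ledger).
From O(retain_ledger) and premise 11, O(retain_ledger -> sound_alarm), we obtain O(sound_alarm).
Premise 5 is O(timestamp_prescription -> ¬sound_alarm); contrapositively O(sound_alarm -> ¬timestamp_prescription). Since O(sound_alarm) holds, K gives O(¬timestamp_prescription).
Premises 2, 3, 8, 10 do not contribute to this derivation.
Thus O(¬timestamp_prescription), which is F(timestamp_prescription): timestamp_prescription is forbidden.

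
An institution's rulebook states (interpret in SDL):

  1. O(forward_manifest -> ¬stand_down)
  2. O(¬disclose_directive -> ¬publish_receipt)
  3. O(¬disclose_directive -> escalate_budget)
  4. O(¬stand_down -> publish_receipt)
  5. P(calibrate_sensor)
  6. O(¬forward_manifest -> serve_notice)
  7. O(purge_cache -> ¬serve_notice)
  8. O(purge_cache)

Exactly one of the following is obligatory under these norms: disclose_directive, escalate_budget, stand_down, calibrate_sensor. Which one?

disclose_directive

Premise 8 gives O(purge_cache).
With premise 7, O(purge_cache -> ¬serve_notice), the K-axiom yields O(¬serve_notice).
Premise 6 is O(¬forward_manifest -> serve_notice); contrapositively O(¬serve_notice -> forward_manifest). Since O(¬serve_notice) holds, K gives O(forward_manifest).
With premise 1, O(forward_manifest -> ¬stand_down), the K-axiom yields O(¬stand_down).
Premise 4 is O(¬stand_down -> publish_receipt); since O(¬stand_down), deontic closure gives O(publish_receipt).
Premise 2 is O(¬disclose_directive -> ¬publish_receipt); contrapositively O(publish_receipt -> disclose_directive). Since O(publish_receipt) holds, K gives O(disclose_directive).
So O(disclose_directive) holds — disclose_directive is obligatory. None of the other listed options is made obligatory by any chain of premises.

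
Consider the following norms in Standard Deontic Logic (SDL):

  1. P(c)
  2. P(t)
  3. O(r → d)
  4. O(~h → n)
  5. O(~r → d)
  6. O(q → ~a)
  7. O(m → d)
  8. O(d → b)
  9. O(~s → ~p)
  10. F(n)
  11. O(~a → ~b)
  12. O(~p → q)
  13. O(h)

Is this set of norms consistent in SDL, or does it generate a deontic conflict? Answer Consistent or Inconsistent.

Premise 4 is O(~h → n), but O(~h) is not derivable from the premises, so it does not yield O(n).
So O(n) is not derivable, and the apparent clash with O(~n) does not arise.
A world satisfying every obligation exists (e.g. a=true, b=true, c=false, d=true, h=true, m=false, n=false, p=true, q=false, r=false, s=true, t=false); no atom is both obligatory and forbidden, so the set is consistent.

Consistent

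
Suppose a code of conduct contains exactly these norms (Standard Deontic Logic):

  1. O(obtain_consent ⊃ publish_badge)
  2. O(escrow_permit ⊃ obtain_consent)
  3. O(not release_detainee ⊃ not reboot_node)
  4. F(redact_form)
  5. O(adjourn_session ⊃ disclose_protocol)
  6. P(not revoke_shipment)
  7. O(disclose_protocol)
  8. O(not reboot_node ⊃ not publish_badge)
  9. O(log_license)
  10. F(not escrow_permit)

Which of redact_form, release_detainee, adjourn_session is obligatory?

release_detainee

F(not escrow_permit) at premise 10 means O(escrow_permit).
Applying K to premise 2 (O(escrow_permit ⊃ obtain_consent)) and O(escrow_permit) yields O(obtain_consent).
With premise 1, O(obtain_consent ⊃ publish_badge), the K-axiom yields O(publish_badge).
Premise 8 is O(not reboot_node ⊃ not publish_badge); contrapositively O(publish_badge ⊃ reboot_node). Since O(publish_badge) holds, K gives O(reboot_node).
Premise 3 is O(not release_detainee ⊃ not reboot_node); contrapositively O(reboot_node ⊃ release_detainee). Since O(reboot_node) holds, K gives O(release_detainee).
So O(release_detainee) holds — release_detainee is obligatory. None of the other listed options is made obligatory by any chain of premises.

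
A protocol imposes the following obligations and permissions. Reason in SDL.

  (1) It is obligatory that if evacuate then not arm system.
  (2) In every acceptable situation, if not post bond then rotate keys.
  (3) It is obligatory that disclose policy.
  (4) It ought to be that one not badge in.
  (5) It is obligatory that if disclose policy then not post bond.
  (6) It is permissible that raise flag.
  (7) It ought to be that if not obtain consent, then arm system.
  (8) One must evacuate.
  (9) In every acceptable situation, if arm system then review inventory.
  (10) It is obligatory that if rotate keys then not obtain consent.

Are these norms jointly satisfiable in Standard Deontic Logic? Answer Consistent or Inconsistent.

Inconsistent

From premise 8 we have O(evacuate).
From O(evacuate) and premise 1, O(evacuate → ¬arm_system), we obtain O(¬arm_system).
Premise 7, O(¬obtain_consent → arm_system), contraposes to O(¬arm_system → obtain_consent); with O(¬arm_system) we get O(obtain_consent).
Premise 10 is O(rotate_keys → ¬obtain_consent); contrapositively O(obtain_consent → ¬rotate_keys). Since O(obtain_consent) holds, K gives O(¬rotate_keys).
The contrapositive of premise 2 (O(¬post_bond → rotate_keys)) is O(¬rotate_keys → post_bond), and O(¬rotate_keys) is already established, so O(post_bond).
The contrapositive of premise 5 (O(disclose_policy → ¬post_bond)) is O(post_bond → ¬disclose_policy), and O(post_bond) is already established, so O(¬disclose_policy).
However, premise 3 gives O(disclose_policy).
We now have both O(¬disclose_policy) and O(disclose_policy) — disclose_policy is simultaneously obligatory and forbidden, violating the D-axiom.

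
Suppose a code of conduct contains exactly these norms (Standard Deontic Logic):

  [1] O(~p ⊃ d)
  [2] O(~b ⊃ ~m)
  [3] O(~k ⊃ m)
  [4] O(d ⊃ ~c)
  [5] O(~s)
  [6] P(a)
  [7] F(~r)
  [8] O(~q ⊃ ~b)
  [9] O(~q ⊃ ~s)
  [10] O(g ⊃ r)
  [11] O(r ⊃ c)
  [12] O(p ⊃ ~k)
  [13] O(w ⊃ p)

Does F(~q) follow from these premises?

Yes

Premise 7 is F(~r), i.e. O(r).
Premise 11 is O(r ⊃ c); since O(r), deontic closure gives O(c).
Premise 4 is O(d ⊃ ~c); contrapositively O(c ⊃ ~d). Since O(c) holds, K gives O(~d).
Premise 1 is O(~p ⊃ d); contrapositively O(~d ⊃ p). Since O(~d) holds, K gives O(p).
Applying K to premise 12 (O(p ⊃ ~k)) and O(p) yields O(~k).
From O(~k) and premise 3, O(~k ⊃ m), we obtain O(m).
The contrapositive of premise 2 (O(~b ⊃ ~m)) is O(m ⊃ b), and O(m) is already established, so O(b).
The contrapositive of premise 8 (O(~q ⊃ ~b)) is O(b ⊃ q), and O(b) is already established, so O(q).
Premises 5, 6, 9, 10, 13 do not contribute to this derivation.
So O(q) holds, i.e. F(~q). The claim follows.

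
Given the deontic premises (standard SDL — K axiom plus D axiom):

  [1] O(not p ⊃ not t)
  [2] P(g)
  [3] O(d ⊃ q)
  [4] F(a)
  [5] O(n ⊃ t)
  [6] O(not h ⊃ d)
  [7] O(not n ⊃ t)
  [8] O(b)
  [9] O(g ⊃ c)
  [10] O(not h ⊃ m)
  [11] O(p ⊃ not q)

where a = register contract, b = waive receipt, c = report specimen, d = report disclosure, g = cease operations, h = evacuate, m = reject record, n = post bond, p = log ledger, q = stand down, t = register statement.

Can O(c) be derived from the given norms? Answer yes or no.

Premise 9 is O(g ⊃ c), but O(g) is not derivable from the premises (the permission P(g) asserts only not O(not g), not O(g)), so it does not yield O(c).
No other premise forces O(c). An ideal world satisfying every premise can still have c false, so O(c) is not derivable.

No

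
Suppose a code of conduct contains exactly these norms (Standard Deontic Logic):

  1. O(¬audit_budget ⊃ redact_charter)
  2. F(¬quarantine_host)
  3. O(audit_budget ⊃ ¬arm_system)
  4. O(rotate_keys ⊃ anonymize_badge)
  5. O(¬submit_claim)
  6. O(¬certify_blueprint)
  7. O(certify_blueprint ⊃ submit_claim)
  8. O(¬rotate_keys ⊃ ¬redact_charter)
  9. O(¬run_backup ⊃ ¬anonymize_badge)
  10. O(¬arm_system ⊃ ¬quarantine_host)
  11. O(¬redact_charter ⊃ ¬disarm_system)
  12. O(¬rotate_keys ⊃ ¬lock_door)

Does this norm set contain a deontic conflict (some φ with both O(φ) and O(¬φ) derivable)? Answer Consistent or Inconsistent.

Consistent

Premise 7 is O(certify_blueprint ⊃ submit_claim), but O(certify_blueprint) is not derivable from the premises, so it does not yield O(submit_claim).
So O(submit_claim) is not derivable, and the apparent clash with O(¬submit_claim) does not arise.
A world satisfying every obligation exists (e.g. anonymize_badge=true, arm_system=true, audit_budget=false, certify_blueprint=false, disarm_system=false, lock_door=false, quarantine_host=true, redact_charter=true, rotate_keys=true, run_backup=true, submit_claim=false); no atom is both obligatory and forbidden, so the set is consistent.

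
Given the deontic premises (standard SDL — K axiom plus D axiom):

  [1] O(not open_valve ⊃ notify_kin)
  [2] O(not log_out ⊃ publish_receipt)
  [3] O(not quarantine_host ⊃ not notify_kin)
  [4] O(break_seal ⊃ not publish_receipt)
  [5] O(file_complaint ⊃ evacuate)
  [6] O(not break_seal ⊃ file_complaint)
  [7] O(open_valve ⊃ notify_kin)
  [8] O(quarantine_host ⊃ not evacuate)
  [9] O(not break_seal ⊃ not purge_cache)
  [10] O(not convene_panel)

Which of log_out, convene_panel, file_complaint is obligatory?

log_out

Premises 7 and 1 cover both cases: O(open_valve ⊃ notify_kin) and O(not open_valve ⊃ notify_kin). Since open_valve ∨ not open_valve is a tautology, O(notify_kin) follows.
Premise 3 is O(not quarantine_host ⊃ not notify_kin); contrapositively O(notify_kin ⊃ quarantine_host). Since O(notify_kin) holds, K gives O(quarantine_host).
Applying K to premise 8 (O(quarantine_host ⊃ not evacuate)) and O(quarantine_host) yields O(not evacuate).
Premise 5, O(file_complaint ⊃ evacuate), contraposes to O(not evacuate ⊃ not file_complaint); with O(not evacuate) we get O(not file_complaint).
Premise 6 is O(not break_seal ⊃ file_complaint); contrapositively O(not file_complaint ⊃ break_seal). Since O(not file_complaint) holds, K gives O(break_seal).
With premise 4, O(break_seal ⊃ not publish_receipt), the K-axiom yields O(not publish_receipt).
Premise 2, O(not log_out ⊃ publish_receipt), contraposes to O(not publish_receipt ⊃ log_out); with O(not publish_receipt) we get O(log_out).
So O(log_out) holds — log_out is obligatory. None of the other listed options is made obligatory by any chain of premises.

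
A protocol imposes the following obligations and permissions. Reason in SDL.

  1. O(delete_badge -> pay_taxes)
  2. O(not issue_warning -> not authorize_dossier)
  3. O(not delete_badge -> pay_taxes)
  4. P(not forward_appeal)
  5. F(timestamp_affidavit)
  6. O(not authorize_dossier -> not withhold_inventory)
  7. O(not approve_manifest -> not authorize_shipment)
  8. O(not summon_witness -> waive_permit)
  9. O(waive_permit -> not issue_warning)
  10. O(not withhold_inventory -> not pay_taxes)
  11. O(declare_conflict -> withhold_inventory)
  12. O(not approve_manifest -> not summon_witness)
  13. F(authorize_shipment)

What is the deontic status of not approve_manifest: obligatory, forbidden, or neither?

Forbidden

Premises 1 and 3 cover both cases: O(delete_badge -> pay_taxes) and O(not delete_badge -> pay_taxes). Since delete_badge ∨ not delete_badge is a tautology, O(pay_taxes) follows.
The contrapositive of premise 10 (O(not withhold_inventory -> not pay_taxes)) is O(pay_taxes -> withhold_inventory), and O(pay_taxes) is already established, so O(withhold_inventory).
Premise 6 is O(not authorize_dossier -> not withhold_inventory); contrapositively O(withhold_inventory -> authorize_dossier). Since O(withhold_inventory) holds, K gives O(authorize_dossier).
Premise 2, O(not issue_warning -> not authorize_dossier), contraposes to O(authorize_dossier -> issue_warning); with O(authorize_dossier) we get O(issue_warning).
The contrapositive of premise 9 (O(waive_permit -> not issue_warning)) is O(issue_warning -> not waive_permit), and O(issue_warning) is already established, so O(not waive_permit).
Premise 8, O(not summon_witness -> waive_permit), contraposes to O(not waive_permit -> summon_witness); with O(not waive_permit) we get O(summon_witness).
Premise 12, O(not approve_manifest -> not summon_witness), contraposes to O(summon_witness -> approve_manifest); with O(summon_witness) we get O(approve_manifest).
Premises 4, 5, 7, 11, 13 do not contribute to this derivation.
Thus O(approve_manifest), which is F(not approve_manifest): not approve_manifest is forbidden.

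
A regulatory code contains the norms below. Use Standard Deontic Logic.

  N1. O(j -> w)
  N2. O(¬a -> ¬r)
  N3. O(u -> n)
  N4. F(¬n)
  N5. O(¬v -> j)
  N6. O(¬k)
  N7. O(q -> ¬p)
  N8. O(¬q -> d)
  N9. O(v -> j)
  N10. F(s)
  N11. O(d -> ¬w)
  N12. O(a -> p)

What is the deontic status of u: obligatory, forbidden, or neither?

Premise 3 is O(u -> n); even if O(n) held, inferring O(u) would be affirming the consequent — invalid.
No premise or chain of K-axiom applications forces O(u), and none forces O(¬u). So u is neither obligatory nor forbidden under these norms.

Neither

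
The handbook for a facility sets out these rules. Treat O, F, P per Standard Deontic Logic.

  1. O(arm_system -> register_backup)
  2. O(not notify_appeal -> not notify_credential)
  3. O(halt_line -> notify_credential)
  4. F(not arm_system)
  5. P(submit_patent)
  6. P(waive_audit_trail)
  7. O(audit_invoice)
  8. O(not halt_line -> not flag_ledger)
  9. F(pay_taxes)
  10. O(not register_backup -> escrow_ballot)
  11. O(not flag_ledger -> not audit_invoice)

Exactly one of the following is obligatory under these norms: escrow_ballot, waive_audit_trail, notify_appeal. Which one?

From premise 7 we have O(audit_invoice).
Premise 11, O(not flag_ledger -> not audit_invoice), contraposes to O(audit_invoice -> flag_ledger); with O(audit_invoice) we get O(flag_ledger).
Premise 8 is O(not halt_line -> not flag_ledger); contrapositively O(flag_ledger -> halt_line). Since O(flag_ledger) holds, K gives O(halt_line).
Premise 3 is O(halt_line -> notify_credential); since O(halt_line), deontic closure gives O(notify_credential).
The contrapositive of premise 2 (O(not notify_appeal -> not notify_credential)) is O(notify_credential -> notify_appeal), and O(notify_credential) is already established, so O(notify_appeal).
So O(notify_appeal) holds — notify_appeal is obligatory. None of the other listed options is made obligatory by any chain of premises.

notify_appeal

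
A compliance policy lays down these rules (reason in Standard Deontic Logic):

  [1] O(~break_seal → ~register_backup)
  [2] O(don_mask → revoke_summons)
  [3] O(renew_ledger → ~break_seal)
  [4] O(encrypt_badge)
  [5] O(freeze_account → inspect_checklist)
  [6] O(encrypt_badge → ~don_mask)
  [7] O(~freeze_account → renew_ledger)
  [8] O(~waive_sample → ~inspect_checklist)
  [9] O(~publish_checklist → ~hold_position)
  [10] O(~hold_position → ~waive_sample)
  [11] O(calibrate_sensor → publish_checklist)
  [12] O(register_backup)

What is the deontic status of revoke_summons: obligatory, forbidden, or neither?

Premise 2 is O(don_mask → revoke_summons), but O(don_mask) is not derivable from the premises, so it does not yield O(revoke_summons).
No premise or chain of K-axiom applications forces O(revoke_summons), and none forces O(~revoke_summons). So revoke_summons is neither obligatory nor forbidden under these norms.

Neither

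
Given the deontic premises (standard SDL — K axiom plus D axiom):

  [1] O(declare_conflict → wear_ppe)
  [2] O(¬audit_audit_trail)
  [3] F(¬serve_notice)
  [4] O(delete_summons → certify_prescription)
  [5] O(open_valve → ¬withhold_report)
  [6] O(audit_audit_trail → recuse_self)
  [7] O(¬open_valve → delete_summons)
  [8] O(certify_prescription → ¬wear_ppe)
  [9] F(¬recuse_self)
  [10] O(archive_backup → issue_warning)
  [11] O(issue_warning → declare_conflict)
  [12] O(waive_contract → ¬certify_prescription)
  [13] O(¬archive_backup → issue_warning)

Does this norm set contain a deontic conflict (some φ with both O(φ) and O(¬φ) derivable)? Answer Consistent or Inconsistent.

Consistent

Premise 6 is O(audit_audit_trail → recuse_self); even if O(recuse_self) held, inferring O(audit_audit_trail) would be affirming the consequent — invalid.
So O(audit_audit_trail) is not derivable, and the apparent clash with O(¬audit_audit_trail) does not arise.
A world satisfying every obligation exists (e.g. archive_backup=false, audit_audit_trail=false, certify_prescription=false, declare_conflict=true, delete_summons=false, issue_warning=true, open_valve=true, recuse_self=true, serve_notice=true, waive_contract=false, wear_ppe=true, withhold_report=false); no atom is both obligatory and forbidden, so the set is consistent.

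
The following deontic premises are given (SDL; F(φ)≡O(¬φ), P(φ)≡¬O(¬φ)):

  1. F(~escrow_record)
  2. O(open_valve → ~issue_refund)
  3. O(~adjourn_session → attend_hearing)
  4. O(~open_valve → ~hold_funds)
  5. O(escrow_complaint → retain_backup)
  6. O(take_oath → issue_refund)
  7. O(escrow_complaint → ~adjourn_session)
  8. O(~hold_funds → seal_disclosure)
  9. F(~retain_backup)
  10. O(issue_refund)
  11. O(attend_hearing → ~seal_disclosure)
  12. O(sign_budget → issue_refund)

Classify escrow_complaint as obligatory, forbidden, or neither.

Forbidden

Premise 10 states O(issue_refund) outright.
Premise 2, O(open_valve → ~issue_refund), contraposes to O(issue_refund → ~open_valve); with O(issue_refund) we get O(~open_valve).
With premise 4, O(~open_valve → ~hold_funds), the K-axiom yields O(~hold_funds).
Applying K to premise 8 (O(~hold_funds → seal_disclosure)) and O(~hold_funds) yields O(seal_disclosure).
The contrapositive of premise 11 (O(attend_hearing → ~seal_disclosure)) is O(seal_disclosure → ~attend_hearing), and O(seal_disclosure) is already established, so O(~attend_hearing).
The contrapositive of premise 3 (O(~adjourn_session → attend_hearing)) is O(~attend_hearing → adjourn_session), and O(~attend_hearing) is already established, so O(adjourn_session).
Premise 7, O(escrow_complaint → ~adjourn_session), contraposes to O(adjourn_session → ~escrow_complaint); with O(adjourn_session) we get O(~escrow_complaint).
Premises 1, 5, 6, 9, 12 do not contribute to this derivation.
Thus O(~escrow_complaint), which is F(escrow_complaint): escrow_complaint is forbidden.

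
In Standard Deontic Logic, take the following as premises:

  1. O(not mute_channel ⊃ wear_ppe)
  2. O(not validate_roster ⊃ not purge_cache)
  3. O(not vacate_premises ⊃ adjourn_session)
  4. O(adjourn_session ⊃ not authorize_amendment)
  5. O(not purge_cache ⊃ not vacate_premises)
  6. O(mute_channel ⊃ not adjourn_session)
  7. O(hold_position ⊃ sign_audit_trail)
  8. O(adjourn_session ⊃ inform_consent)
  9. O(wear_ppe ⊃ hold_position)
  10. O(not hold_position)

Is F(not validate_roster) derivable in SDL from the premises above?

Yes

Premise 10 gives O(not hold_position).
The contrapositive of premise 9 (O(wear_ppe ⊃ hold_position)) is O(not hold_position ⊃ not wear_ppe), and O(not hold_position) is already established, so O(not wear_ppe).
The contrapositive of premise 1 (O(not mute_channel ⊃ wear_ppe)) is O(not wear_ppe ⊃ mute_channel), and O(not wear_ppe) is already established, so O(mute_channel).
From O(mute_channel) and premise 6, O(mute_channel ⊃ not adjourn_session), we obtain O(not adjourn_session).
Premise 3, O(not vacate_premises ⊃ adjourn_session), contraposes to O(not adjourn_session ⊃ vacate_premises); with O(not adjourn_session) we get O(vacate_premises).
The contrapositive of premise 5 (O(not purge_cache ⊃ not vacate_premises)) is O(vacate_premises ⊃ purge_cache), and O(vacate_premises) is already established, so O(purge_cache).
Premise 2, O(not validate_roster ⊃ not purge_cache), contraposes to O(purge_cache ⊃ validate_roster); with O(purge_cache) we get O(validate_roster).
Premises 4, 7, 8 do not contribute to this derivation.
So O(validate_roster) holds, i.e. F(not validate_roster). The claim follows.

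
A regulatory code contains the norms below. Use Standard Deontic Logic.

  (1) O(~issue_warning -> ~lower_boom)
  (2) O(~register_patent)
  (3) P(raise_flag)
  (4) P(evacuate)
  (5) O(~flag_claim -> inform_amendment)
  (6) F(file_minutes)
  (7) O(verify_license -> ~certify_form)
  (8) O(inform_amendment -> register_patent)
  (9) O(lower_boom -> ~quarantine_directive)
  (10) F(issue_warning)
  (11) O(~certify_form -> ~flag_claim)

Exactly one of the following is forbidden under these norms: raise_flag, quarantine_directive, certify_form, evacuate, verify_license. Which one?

verify_license

From premise 2 we have O(~register_patent).
The contrapositive of premise 8 (O(inform_amendment -> register_patent)) is O(~register_patent -> ~inform_amendment), and O(~register_patent) is already established, so O(~inform_amendment).
Premise 5, O(~flag_claim -> inform_amendment), contraposes to O(~inform_amendment -> flag_claim); with O(~inform_amendment) we get O(flag_claim).
Premise 11 is O(~certify_form -> ~flag_claim); contrapositively O(flag_claim -> certify_form). Since O(flag_claim) holds, K gives O(certify_form).
Premise 7 is O(verify_license -> ~certify_form); contrapositively O(certify_form -> ~verify_license). Since O(certify_form) holds, K gives O(~verify_license).
So O(~verify_license) holds, i.e. verify_license is forbidden. None of the other listed options is forbidden under the premises.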